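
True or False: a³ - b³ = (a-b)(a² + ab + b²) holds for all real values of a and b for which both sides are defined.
Claim: a³ - b³ = (a-b)(a² + ab + b²).
Reasoning: Expand the right side: (a-b)(a² + ab + b²) = a³ + a²b + ab² - a²b - ab² - b³ = a³ - b³ (the middle terms cancel in pairs).
So the two sides agree for all real values of a and b for which both sides are defined.

Conclusion: True.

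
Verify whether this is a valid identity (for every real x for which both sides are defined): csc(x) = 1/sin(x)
Claim: csc(x) = 1/sin(x).
Reasoning: csc(x) is by definition the reciprocal of sin(x), wherever sin(x) ≠ 0.
So the two sides agree for every real x for which both sides are defined.

Conclusion: Yes, this is an identity.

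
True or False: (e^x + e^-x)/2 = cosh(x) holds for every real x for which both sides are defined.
True.

Claim: (e^x + e^-x)/2 = cosh(x).
Reasoning: This is exactly the definition of the hyperbolic cosine: cosh(x) := (e^x + e^-x)/2.
So the two sides agree for every real x for which both sides are defined.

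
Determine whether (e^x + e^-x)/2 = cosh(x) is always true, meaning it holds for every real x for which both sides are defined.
Claim: (e^x + e^-x)/2 = cosh(x).
Reasoning: This is exactly the definition of the hyperbolic cosine: cosh(x) := (e^x + e^-x)/2.
So the two sides agree for every real x for which both sides are defined.

Conclusion: Yes, this is an identity.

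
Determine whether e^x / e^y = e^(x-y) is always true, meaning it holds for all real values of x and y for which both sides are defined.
Yes, this is an identity.

Claim: e^x / e^y = e^(x-y).
Reasoning: 1/e^y = e^(-y), so e^x / e^y = e^x · e^(-y) = e^(x + (-y)) = e^(x-y) by the product rule for exponents.
So the two sides agree for all real values of x and y for which both sides are defined.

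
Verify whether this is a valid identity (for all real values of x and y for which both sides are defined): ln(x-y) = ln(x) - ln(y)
Claim: ln(x-y) = ln(x) - ln(y).
Test a specific point where both sides are defined: x = 5, y = 3/2.
LHS = ln(x-y) ≈ 1.2528
RHS = ln(x) - ln(y) ≈ 1.2040
Since 1.2528 ≠ 1.2040, the equation fails at this point, so it cannot hold for all real values of x and y for which both sides are defined.
ln(x) - ln(y) = ln(x/y), not ln(x-y).

Conclusion: No, this is NOT an identity.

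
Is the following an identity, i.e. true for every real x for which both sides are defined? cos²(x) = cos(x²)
No, this is NOT an identity.

Claim: cos²(x) = cos(x²).
Test a specific point where both sides are defined: x = π/3.
LHS = cos²(x) ≈ 0.2500
RHS = cos(x²) ≈ 0.4566
Since 0.2500 ≠ 0.4566, the equation fails at this point, so it cannot hold for every real x for which both sides are defined.
cos²(x) means (cos x)², squaring the output; cos(x²) squares the input. These are different functions.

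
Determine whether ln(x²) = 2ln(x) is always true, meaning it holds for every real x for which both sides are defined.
Yes, this is an identity.

Claim: ln(x²) = 2ln(x).
Reasoning: The right side requires x > 0. For x > 0, x² = (e^(ln x))² = e^(2ln x), so ln(x²) = 2ln(x). (For x < 0 the right side is undefined, so those values are outside the claim.)
So the two sides agree for every real x for which both sides are defined.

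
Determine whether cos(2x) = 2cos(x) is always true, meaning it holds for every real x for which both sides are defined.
Claim: cos(2x) = 2cos(x).
Test a specific point where both sides are defined: x = 2π/3.
LHS = cos(2x) ≈ -0.5000
RHS = 2cos(x) ≈ -1.0000
Since -0.5000 ≠ -1.0000, the equation fails at this point, so it cannot hold for every real x for which both sides are defined.
The correct double-angle formula is cos(2x) = cos²x - sin²x.

Conclusion: No, this is NOT an identity.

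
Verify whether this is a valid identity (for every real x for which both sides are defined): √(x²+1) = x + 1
No, this is NOT an identity.

Claim: √(x²+1) = x + 1.
Test a specific point where both sides are defined: x = 2.
LHS = √(x²+1) ≈ 2.2361
RHS = x + 1 ≈ 3.0000
Since 2.2361 ≠ 3.0000, the equation fails at this point, so it cannot hold for every real x for which both sides are defined.
(x+1)² = x² + 2x + 1 ≠ x² + 1 unless x = 0.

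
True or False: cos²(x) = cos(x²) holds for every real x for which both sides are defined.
Claim: cos²(x) = cos(x²).
Test a specific point where both sides are defined: x = 3π/4.
LHS = cos²(x) ≈ 0.5000
RHS = cos(x²) ≈ 0.7442
Since 0.5000 ≠ 0.7442, the equation fails at this point, so it cannot hold for every real x for which both sides are defined.
cos²(x) means (cos x)², squaring the output; cos(x²) squares the input. These are different functions.

Conclusion: False.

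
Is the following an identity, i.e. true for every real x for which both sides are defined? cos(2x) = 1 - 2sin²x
Yes, this is an identity.

Claim: cos(2x) = 1 - 2sin²x.
Reasoning: cos(2x) = cos²x - sin²x. Replace cos²x by 1 - sin²x: (1 - sin²x) - sin²x = 1 - 2sin²x.
So the two sides agree for every real x for which both sides are defined.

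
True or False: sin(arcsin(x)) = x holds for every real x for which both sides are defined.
Claim: sin(arcsin(x)) = x.
Reasoning: For -1 ≤ x ≤ 1 (where arcsin is defined), arcsin(x) is by definition an angle whose sine equals x. Taking the sine of that angle returns x. (Note the other order, arcsin(sin x) = x, is NOT an identity.)
So the two sides agree for every real x for which both sides are defined.

Conclusion: True.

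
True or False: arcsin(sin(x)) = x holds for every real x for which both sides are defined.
False.

Claim: arcsin(sin(x)) = x.
Test a specific point where both sides are defined: x = π.
LHS = arcsin(sin(x)) ≈ 0.0000
RHS = x ≈ 3.1416
Since 0.0000 ≠ 3.1416, the equation fails at this point, so it cannot hold for every real x for which both sides are defined.
arcsin only returns values in [-π/2, π/2], so arcsin(sin(x)) = x holds only for x in that interval, not for all real x.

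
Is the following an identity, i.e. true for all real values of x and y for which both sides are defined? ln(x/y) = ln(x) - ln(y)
Yes, this is an identity.

Claim: ln(x/y) = ln(x) - ln(y).
Reasoning: Both sides are simultaneously defined only when x, y > 0. Write x = e^p, y = e^q. Then x/y = e^(p-q), so ln(x/y) = p - q = ln(x) - ln(y).
So the two sides agree for all real values of x and y for which both sides are defined.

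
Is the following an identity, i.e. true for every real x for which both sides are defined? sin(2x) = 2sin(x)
No, this is NOT an identity.

Claim: sin(2x) = 2sin(x).
Test a specific point where both sides are defined: x = π/4.
LHS = sin(2x) ≈ 1.0000
RHS = 2sin(x) ≈ 1.4142
Since 1.0000 ≠ 1.4142, the equation fails at this point, so it cannot hold for every real x for which both sides are defined.
The correct double-angle formula is sin(2x) = 2sin(x)cos(x).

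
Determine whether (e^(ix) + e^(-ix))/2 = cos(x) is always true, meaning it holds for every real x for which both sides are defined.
Yes, this is an identity.

Claim: (e^(ix) + e^(-ix))/2 = cos(x).
Reasoning: By Euler's formula e^(ix) = cos(x) + i·sin(x) and e^(-ix) = cos(x) - i·sin(x). Adding cancels the sine terms: e^(ix) + e^(-ix) = 2cos(x); divide by 2.
So the two sides agree for every real x for which both sides are defined.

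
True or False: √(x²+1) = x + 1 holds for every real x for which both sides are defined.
False.

Claim: √(x²+1) = x + 1.
Test a specific point where both sides are defined: x = 1.
LHS = √(x²+1) ≈ 1.4142
RHS = x + 1 ≈ 2.0000
Since 1.4142 ≠ 2.0000, the equation fails at this point, so it cannot hold for every real x for which both sides are defined.
(x+1)² = x² + 2x + 1 ≠ x² + 1 unless x = 0.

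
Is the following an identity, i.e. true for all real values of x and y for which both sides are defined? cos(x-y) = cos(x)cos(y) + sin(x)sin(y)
Claim: cos(x-y) = cos(x)cos(y) + sin(x)sin(y).
Reasoning: Replace y by -y in cos(x+y) = cos(x)cos(y) - sin(x)sin(y) and use cos(-y) = cos(y), sin(-y) = -sin(y): cos(x-y) = cos(x)cos(y) + sin(x)sin(y).
So the two sides agree for all real values of x and y for which both sides are defined.

Conclusion: Yes, this is an identity.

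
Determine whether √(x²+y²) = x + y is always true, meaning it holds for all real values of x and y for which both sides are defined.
Claim: √(x²+y²) = x + y.
Test a specific point where both sides are defined: x = 1/2, y = 3/2.
LHS = √(x²+y²) ≈ 1.5811
RHS = x + y ≈ 2.0000
Since 1.5811 ≠ 2.0000, the equation fails at this point, so it cannot hold for all real values of x and y for which both sides are defined.
(x+y)² = x² + 2xy + y², not x² + y², so the square root does not split this way.

Conclusion: No, this is NOT an identity.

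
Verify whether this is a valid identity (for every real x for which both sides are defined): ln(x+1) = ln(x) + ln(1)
No, this is NOT an identity.

Claim: ln(x+1) = ln(x) + ln(1).
Test a specific point where both sides are defined: x = 2.
LHS = ln(x+1) ≈ 1.0986
RHS = ln(x) + ln(1) ≈ 0.6931
Since 1.0986 ≠ 0.6931, the equation fails at this point, so it cannot hold for every real x for which both sides are defined.
ln(1) = 0, so the right side is just ln(x), which differs from ln(x+1).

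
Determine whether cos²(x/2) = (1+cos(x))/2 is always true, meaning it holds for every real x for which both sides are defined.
Yes, this is an identity.

Claim: cos²(x/2) = (1+cos(x))/2.
Reasoning: Use cos(2θ) = 2cos²θ - 1 with θ = x/2: cos(x) = 2cos²(x/2) - 1. Solving for cos²(x/2) gives (1 + cos(x))/2.
So the two sides agree for every real x for which both sides are defined.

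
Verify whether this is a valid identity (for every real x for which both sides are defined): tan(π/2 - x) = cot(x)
Yes, this is an identity.

Claim: tan(π/2 - x) = cot(x).
Reasoning: tan(π/2 - x) = sin(π/2 - x)/cos(π/2 - x) = cos(x)/sin(x) = cot(x), using the cofunction identities sin(π/2 - x) = cos(x) and cos(π/2 - x) = sin(x).
So the two sides agree for every real x for which both sides are defined.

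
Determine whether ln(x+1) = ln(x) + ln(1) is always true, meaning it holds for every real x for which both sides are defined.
No, this is NOT an identity.

Claim: ln(x+1) = ln(x) + ln(1).
Test a specific point where both sides are defined: x = 5.
LHS = ln(x+1) ≈ 1.7918
RHS = ln(x) + ln(1) ≈ 1.6094
Since 1.7918 ≠ 1.6094, the equation fails at this point, so it cannot hold for every real x for which both sides are defined.
ln(1) = 0, so the right side is just ln(x), which differs from ln(x+1).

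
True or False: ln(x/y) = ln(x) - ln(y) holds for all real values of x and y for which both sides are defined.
True.

Claim: ln(x/y) = ln(x) - ln(y).
Reasoning: Both sides are simultaneously defined only when x, y > 0. Write x = e^p, y = e^q. Then x/y = e^(p-q), so ln(x/y) = p - q = ln(x) - ln(y).
So the two sides agree for all real values of x and y for which both sides are defined.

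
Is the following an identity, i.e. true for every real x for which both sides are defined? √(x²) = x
Claim: √(x²) = x.
Test a specific point where both sides are defined: x = -2.
LHS = √(x²) ≈ 2.0000
RHS = x ≈ -2.0000
Since 2.0000 ≠ -2.0000, the equation fails at this point, so it cannot hold for every real x for which both sides are defined.
√(x²) = |x|, which differs from x whenever x < 0 (both sides are defined for every real x).

Conclusion: No, this is NOT an identity.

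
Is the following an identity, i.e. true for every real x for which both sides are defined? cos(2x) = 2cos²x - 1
Yes, this is an identity.

Claim: cos(2x) = 2cos²x - 1.
Reasoning: cos(2x) = cos²x - sin²x. Replace sin²x by 1 - cos²x: cos²x - (1 - cos²x) = 2cos²x - 1.
So the two sides agree for every real x for which both sides are defined.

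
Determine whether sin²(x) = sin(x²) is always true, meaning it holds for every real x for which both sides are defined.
No, this is NOT an identity.

Claim: sin²(x) = sin(x²).
Test a specific point where both sides are defined: x = -π/6.
LHS = sin²(x) ≈ 0.2500
RHS = sin(x²) ≈ 0.2707
Since 0.2500 ≠ 0.2707, the equation fails at this point, so it cannot hold for every real x for which both sides are defined.
sin²(x) means (sin x)², squaring the output; sin(x²) squares the input. These are different functions.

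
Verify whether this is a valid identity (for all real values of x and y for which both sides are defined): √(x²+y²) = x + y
No, this is NOT an identity.

Claim: √(x²+y²) = x + y.
Test a specific point where both sides are defined: x = 1, y = 3/2.
LHS = √(x²+y²) ≈ 1.8028
RHS = x + y ≈ 2.5000
Since 1.8028 ≠ 2.5000, the equation fails at this point, so it cannot hold for all real values of x and y for which both sides are defined.
(x+y)² = x² + 2xy + y², not x² + y², so the square root does not split this way.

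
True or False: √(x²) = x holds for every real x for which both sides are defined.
Claim: √(x²) = x.
Test a specific point where both sides are defined: x = -3.
LHS = √(x²) ≈ 3.0000
RHS = x ≈ -3.0000
Since 3.0000 ≠ -3.0000, the equation fails at this point, so it cannot hold for every real x for which both sides are defined.
√(x²) = |x|, which differs from x whenever x < 0 (both sides are defined for every real x).

Conclusion: False.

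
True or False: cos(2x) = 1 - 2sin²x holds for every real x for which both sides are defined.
Claim: cos(2x) = 1 - 2sin²x.
Reasoning: cos(2x) = cos²x - sin²x. Replace cos²x by 1 - sin²x: (1 - sin²x) - sin²x = 1 - 2sin²x.
So the two sides agree for every real x for which both sides are defined.

Conclusion: True.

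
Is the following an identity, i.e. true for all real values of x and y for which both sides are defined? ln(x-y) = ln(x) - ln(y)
No, this is NOT an identity.

Claim: ln(x-y) = ln(x) - ln(y).
Test a specific point where both sides are defined: x = 5, y = 2.
LHS = ln(x-y) ≈ 1.0986
RHS = ln(x) - ln(y) ≈ 0.9163
Since 1.0986 ≠ 0.9163, the equation fails at this point, so it cannot hold for all real values of x and y for which both sides are defined.
ln(x) - ln(y) = ln(x/y), not ln(x-y).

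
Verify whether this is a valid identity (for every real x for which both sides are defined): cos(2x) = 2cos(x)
Claim: cos(2x) = 2cos(x).
Test a specific point where both sides are defined: x = π.
LHS = cos(2x) ≈ 1.0000
RHS = 2cos(x) ≈ -2.0000
Since 1.0000 ≠ -2.0000, the equation fails at this point, so it cannot hold for every real x for which both sides are defined.
The correct double-angle formula is cos(2x) = cos²x - sin²x.

Conclusion: No, this is NOT an identity.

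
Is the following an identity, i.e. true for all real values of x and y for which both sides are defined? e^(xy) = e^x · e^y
No, this is NOT an identity.

Claim: e^(xy) = e^x · e^y.
Test a specific point where both sides are defined: x = 1, y = -3.
LHS = e^(xy) ≈ 0.0498
RHS = e^x · e^y ≈ 0.1353
Since 0.0498 ≠ 0.1353, the equation fails at this point, so it cannot hold for all real values of x and y for which both sides are defined.
e^x · e^y = e^(x+y), not e^(xy).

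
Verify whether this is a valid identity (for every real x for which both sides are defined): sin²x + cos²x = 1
Yes, this is an identity.

Claim: sin²x + cos²x = 1.
Reasoning: The point (cos x, sin x) lies on the unit circle X² + Y² = 1, so cos²x + sin²x = 1 for every real x.
So the two sides agree for every real x for which both sides are defined.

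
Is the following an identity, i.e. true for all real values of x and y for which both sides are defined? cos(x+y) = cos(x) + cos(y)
Claim: cos(x+y) = cos(x) + cos(y).
Test a specific point where both sides are defined: x = -π/3, y = -π/6.
LHS = cos(x+y) ≈ 0.0000
RHS = cos(x) + cos(y) ≈ 1.3660
Since 0.0000 ≠ 1.3660, the equation fails at this point, so it cannot hold for all real values of x and y for which both sides are defined.
The correct expansion is cos(x+y) = cos(x)cos(y) - sin(x)sin(y); cosine is not additive.

Conclusion: No, this is NOT an identity.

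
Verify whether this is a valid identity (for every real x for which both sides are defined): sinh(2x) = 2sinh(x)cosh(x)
Yes, this is an identity.

Claim: sinh(2x) = 2sinh(x)cosh(x).
Reasoning: 2sinh(x)cosh(x) = 2 · (e^x - e^-x)/2 · (e^x + e^-x)/2 = (e^(2x) - e^(-2x))/2 = sinh(2x).
So the two sides agree for every real x for which both sides are defined.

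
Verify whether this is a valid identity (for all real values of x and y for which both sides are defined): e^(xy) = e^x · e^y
No, this is NOT an identity.

Claim: e^(xy) = e^x · e^y.
Test a specific point where both sides are defined: x = 1, y = 4.
LHS = e^(xy) ≈ 54.5982
RHS = e^x · e^y ≈ 148.4132
Since 54.5982 ≠ 148.4132, the equation fails at this point, so it cannot hold for all real values of x and y for which both sides are defined.
e^x · e^y = e^(x+y), not e^(xy).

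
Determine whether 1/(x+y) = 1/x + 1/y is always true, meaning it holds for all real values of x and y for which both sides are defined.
Claim: 1/(x+y) = 1/x + 1/y.
Test a specific point where both sides are defined: x = 4, y = -3.
LHS = 1/(x+y) ≈ 1.0000
RHS = 1/x + 1/y ≈ -0.0833
Since 1.0000 ≠ -0.0833, the equation fails at this point, so it cannot hold for all real values of x and y for which both sides are defined.
1/x + 1/y = (x+y)/(xy), which is not 1/(x+y).

Conclusion: No, this is NOT an identity.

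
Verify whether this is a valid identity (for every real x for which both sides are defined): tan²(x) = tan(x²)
No, this is NOT an identity.

Claim: tan²(x) = tan(x²).
Test a specific point where both sides are defined: x = π/6.
LHS = tan²(x) ≈ 0.3333
RHS = tan(x²) ≈ 0.2812
Since 0.3333 ≠ 0.2812, the equation fails at this point, so it cannot hold for every real x for which both sides are defined.
tan²(x) means (tan x)², squaring the output; tan(x²) squares the input. These are different functions.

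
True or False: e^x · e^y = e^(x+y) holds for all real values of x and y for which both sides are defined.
True.

Claim: e^x · e^y = e^(x+y).
Reasoning: This is the law of exponents for a common base: multiplying powers adds exponents. E.g. from the series, (Σ x^j/j!)(Σ y^k/k!) = Σ_m (Σ_{j+k=m} x^j y^k/(j!k!)) = Σ_m (x+y)^m/m! by the binomial theorem.
So the two sides agree for all real values of x and y for which both sides are defined.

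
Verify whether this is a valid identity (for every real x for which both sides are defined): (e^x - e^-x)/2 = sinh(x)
Claim: (e^x - e^-x)/2 = sinh(x).
Reasoning: This is exactly the definition of the hyperbolic sine: sinh(x) := (e^x - e^-x)/2.
So the two sides agree for every real x for which both sides are defined.

Conclusion: Yes, this is an identity.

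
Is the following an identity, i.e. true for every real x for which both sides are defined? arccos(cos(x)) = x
No, this is NOT an identity.

Claim: arccos(cos(x)) = x.
Test a specific point where both sides are defined: x = -π/3.
LHS = arccos(cos(x)) ≈ 1.0472
RHS = x ≈ -1.0472
Since 1.0472 ≠ -1.0472, the equation fails at this point, so it cannot hold for every real x for which both sides are defined.
arccos only returns values in [0, π], so arccos(cos(x)) = x holds only for x in that interval, not for all real x.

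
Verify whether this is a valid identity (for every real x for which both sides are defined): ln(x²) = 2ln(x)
Claim: ln(x²) = 2ln(x).
Reasoning: The right side requires x > 0. For x > 0, x² = (e^(ln x))² = e^(2ln x), so ln(x²) = 2ln(x). (For x < 0 the right side is undefined, so those values are outside the claim.)
So the two sides agree for every real x for which both sides are defined.

Conclusion: Yes, this is an identity.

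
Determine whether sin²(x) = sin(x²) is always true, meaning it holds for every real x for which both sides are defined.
No, this is NOT an identity.

Claim: sin²(x) = sin(x²).
Test a specific point where both sides are defined: x = -π/6.
LHS = sin²(x) ≈ 0.2500
RHS = sin(x²) ≈ 0.2707
Since 0.2500 ≠ 0.2707, the equation fails at this point, so it cannot hold for every real x for which both sides are defined.
sin²(x) means (sin x)², squaring the output; sin(x²) squares the input. These are different functions.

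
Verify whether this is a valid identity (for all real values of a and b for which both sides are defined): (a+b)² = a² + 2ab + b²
Yes, this is an identity.

Claim: (a+b)² = a² + 2ab + b².
Reasoning: Expand: (a+b)² = (a+b)(a+b) = a·a + a·b + b·a + b·b = a² + 2ab + b².
So the two sides agree for all real values of a and b for which both sides are defined.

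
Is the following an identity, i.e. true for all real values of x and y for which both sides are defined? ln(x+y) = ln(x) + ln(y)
No, this is NOT an identity.

Claim: ln(x+y) = ln(x) + ln(y).
Test a specific point where both sides are defined: x = 4, y = 3/2.
LHS = ln(x+y) ≈ 1.7047
RHS = ln(x) + ln(y) ≈ 1.7918
Since 1.7047 ≠ 1.7918, the equation fails at this point, so it cannot hold for all real values of x and y for which both sides are defined.
ln(x) + ln(y) = ln(xy), not ln(x+y).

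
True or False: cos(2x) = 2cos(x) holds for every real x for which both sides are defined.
Claim: cos(2x) = 2cos(x).
Test a specific point where both sides are defined: x = -π/3.
LHS = cos(2x) ≈ -0.5000
RHS = 2cos(x) ≈ 1.0000
Since -0.5000 ≠ 1.0000, the equation fails at this point, so it cannot hold for every real x for which both sides are defined.
The correct double-angle formula is cos(2x) = cos²x - sin²x.

Conclusion: False.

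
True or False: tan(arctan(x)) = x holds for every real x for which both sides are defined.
Claim: tan(arctan(x)) = x.
Reasoning: For every real x, arctan(x) is by definition the angle in (-π/2, π/2) whose tangent equals x. Taking the tangent of that angle returns x.
So the two sides agree for every real x for which both sides are defined.

Conclusion: True.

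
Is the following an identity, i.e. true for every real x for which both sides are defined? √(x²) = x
Claim: √(x²) = x.
Test a specific point where both sides are defined: x = -3.
LHS = √(x²) ≈ 3.0000
RHS = x ≈ -3.0000
Since 3.0000 ≠ -3.0000, the equation fails at this point, so it cannot hold for every real x for which both sides are defined.
√(x²) = |x|, which differs from x whenever x < 0 (both sides are defined for every real x).

Conclusion: No, this is NOT an identity.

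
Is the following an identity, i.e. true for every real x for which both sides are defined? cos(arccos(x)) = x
Claim: cos(arccos(x)) = x.
Reasoning: For -1 ≤ x ≤ 1 (where arccos is defined), arccos(x) is by definition an angle whose cosine equals x. Taking the cosine of that angle returns x. (Note the other order, arccos(cos x) = x, is NOT an identity.)
So the two sides agree for every real x for which both sides are defined.

Conclusion: Yes, this is an identity.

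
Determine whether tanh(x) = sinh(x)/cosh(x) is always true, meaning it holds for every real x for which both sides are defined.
Yes, this is an identity.

Claim: tanh(x) = sinh(x)/cosh(x).
Reasoning: tanh(x) is defined as sinh(x)/cosh(x) = (e^x - e^-x)/(e^x + e^-x); cosh(x) ≥ 1 is never zero, so this holds for every real x.
So the two sides agree for every real x for which both sides are defined.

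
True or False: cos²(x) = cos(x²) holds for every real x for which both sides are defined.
False.

Claim: cos²(x) = cos(x²).
Test a specific point where both sides are defined: x = π/4.
LHS = cos²(x) ≈ 0.5000
RHS = cos(x²) ≈ 0.8157
Since 0.5000 ≠ 0.8157, the equation fails at this point, so it cannot hold for every real x for which both sides are defined.
cos²(x) means (cos x)², squaring the output; cos(x²) squares the input. These are different functions.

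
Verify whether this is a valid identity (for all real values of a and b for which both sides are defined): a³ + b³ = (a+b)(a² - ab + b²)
Yes, this is an identity.

Claim: a³ + b³ = (a+b)(a² - ab + b²).
Reasoning: Expand the right side: (a+b)(a² - ab + b²) = a³ - a²b + ab² + a²b - ab² + b³ = a³ + b³ (the middle terms cancel in pairs).
So the two sides agree for all real values of a and b for which both sides are defined.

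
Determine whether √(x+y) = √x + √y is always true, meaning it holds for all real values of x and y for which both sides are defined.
No, this is NOT an identity.

Claim: √(x+y) = √x + √y.
Test a specific point where both sides are defined: x = 1, y = 3/2.
LHS = √(x+y) ≈ 1.5811
RHS = √x + √y ≈ 2.2247
Since 1.5811 ≠ 2.2247, the equation fails at this point, so it cannot hold for all real values of x and y for which both sides are defined.
Squaring the right side gives x + 2√(xy) + y, not x + y.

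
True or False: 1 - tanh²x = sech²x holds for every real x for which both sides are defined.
True.

Claim: 1 - tanh²x = sech²x.
Reasoning: Divide cosh²x - sinh²x = 1 through by cosh²x (never zero): 1 - tanh²x = 1/cosh²x = sech²x.
So the two sides agree for every real x for which both sides are defined.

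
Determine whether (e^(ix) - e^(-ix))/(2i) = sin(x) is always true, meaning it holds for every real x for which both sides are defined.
Claim: (e^(ix) - e^(-ix))/(2i) = sin(x).
Reasoning: By Euler's formula e^(ix) = cos(x) + i·sin(x) and e^(-ix) = cos(x) - i·sin(x). Subtracting cancels the cosine terms: e^(ix) - e^(-ix) = 2i·sin(x); divide by 2i.
So the two sides agree for every real x for which both sides are defined.

Conclusion: Yes, this is an identity.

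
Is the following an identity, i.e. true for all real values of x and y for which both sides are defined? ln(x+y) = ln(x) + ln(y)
Claim: ln(x+y) = ln(x) + ln(y).
Test a specific point where both sides are defined: x = 1, y = 3/2.
LHS = ln(x+y) ≈ 0.9163
RHS = ln(x) + ln(y) ≈ 0.4055
Since 0.9163 ≠ 0.4055, the equation fails at this point, so it cannot hold for all real values of x and y for which both sides are defined.
ln(x) + ln(y) = ln(xy), not ln(x+y).

Conclusion: No, this is NOT an identity.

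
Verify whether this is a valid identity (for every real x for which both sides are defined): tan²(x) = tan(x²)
Claim: tan²(x) = tan(x²).
Test a specific point where both sides are defined: x = π/4.
LHS = tan²(x) ≈ 1.0000
RHS = tan(x²) ≈ 0.7092
Since 1.0000 ≠ 0.7092, the equation fails at this point, so it cannot hold for every real x for which both sides are defined.
tan²(x) means (tan x)², squaring the output; tan(x²) squares the input. These are different functions.

Conclusion: No, this is NOT an identity.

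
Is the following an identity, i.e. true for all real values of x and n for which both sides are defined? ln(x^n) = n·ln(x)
Yes, this is an identity.

Claim: ln(x^n) = n·ln(x).
Reasoning: The right side requires x > 0. For x > 0, x^n = (e^(ln x))^n = e^(n·ln x), so taking ln of both sides gives ln(x^n) = n·ln(x).
So the two sides agree for all real values of x and n for which both sides are defined.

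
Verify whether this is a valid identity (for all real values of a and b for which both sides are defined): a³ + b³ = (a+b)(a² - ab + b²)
Yes, this is an identity.

Claim: a³ + b³ = (a+b)(a² - ab + b²).
Reasoning: Expand the right side: (a+b)(a² - ab + b²) = a³ - a²b + ab² + a²b - ab² + b³ = a³ + b³ (the middle terms cancel in pairs).
So the two sides agree for all real values of a and b for which both sides are defined.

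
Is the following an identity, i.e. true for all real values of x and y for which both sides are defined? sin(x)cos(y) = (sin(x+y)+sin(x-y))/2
Claim: sin(x)cos(y) = (sin(x+y)+sin(x-y))/2.
Reasoning: sin(x+y) = sin(x)cos(y) + cos(x)sin(y) and sin(x-y) = sin(x)cos(y) - cos(x)sin(y). Adding, sin(x+y) + sin(x-y) = 2sin(x)cos(y); divide by 2.
So the two sides agree for all real values of x and y for which both sides are defined.

Conclusion: Yes, this is an identity.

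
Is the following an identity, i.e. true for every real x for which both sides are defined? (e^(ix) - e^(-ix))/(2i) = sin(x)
Claim: (e^(ix) - e^(-ix))/(2i) = sin(x).
Reasoning: By Euler's formula e^(ix) = cos(x) + i·sin(x) and e^(-ix) = cos(x) - i·sin(x). Subtracting cancels the cosine terms: e^(ix) - e^(-ix) = 2i·sin(x); divide by 2i.
So the two sides agree for every real x for which both sides are defined.

Conclusion: Yes, this is an identity.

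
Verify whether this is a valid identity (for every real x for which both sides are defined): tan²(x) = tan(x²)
No, this is NOT an identity.

Claim: tan²(x) = tan(x²).
Test a specific point where both sides are defined: x = -π/4.
LHS = tan²(x) ≈ 1.0000
RHS = tan(x²) ≈ 0.7092
Since 1.0000 ≠ 0.7092, the equation fails at this point, so it cannot hold for every real x for which both sides are defined.
tan²(x) means (tan x)², squaring the output; tan(x²) squares the input. These are different functions.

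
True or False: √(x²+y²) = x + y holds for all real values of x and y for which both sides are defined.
Claim: √(x²+y²) = x + y.
Test a specific point where both sides are defined: x = -3, y = 4.
LHS = √(x²+y²) ≈ 5.0000
RHS = x + y ≈ 1.0000
Since 5.0000 ≠ 1.0000, the equation fails at this point, so it cannot hold for all real values of x and y for which both sides are defined.
(x+y)² = x² + 2xy + y², not x² + y², so the square root does not split this way.

Conclusion: False.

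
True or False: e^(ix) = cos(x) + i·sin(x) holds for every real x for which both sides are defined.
True.

Claim: e^(ix) = cos(x) + i·sin(x).
Reasoning: Euler's formula. Expand e^(ix) = Σ (ix)^k / k!. Since i² = -1, the even-k terms are Σ (-1)^m x^(2m)/(2m)! = cos(x) and the odd-k terms are i · Σ (-1)^m x^(2m+1)/(2m+1)! = i·sin(x).
So the two sides agree for every real x for which both sides are defined.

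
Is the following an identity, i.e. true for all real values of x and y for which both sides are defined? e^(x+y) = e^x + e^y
Claim: e^(x+y) = e^x + e^y.
Test a specific point where both sides are defined: x = -1, y = 5.
LHS = e^(x+y) ≈ 54.5982
RHS = e^x + e^y ≈ 148.7810
Since 54.5982 ≠ 148.7810, the equation fails at this point, so it cannot hold for all real values of x and y for which both sides are defined.
The correct rule is e^(x+y) = e^x · e^y (a product, not a sum).

Conclusion: No, this is NOT an identity.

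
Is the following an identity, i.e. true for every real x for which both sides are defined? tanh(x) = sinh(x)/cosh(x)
Yes, this is an identity.

Claim: tanh(x) = sinh(x)/cosh(x).
Reasoning: tanh(x) is defined as sinh(x)/cosh(x) = (e^x - e^-x)/(e^x + e^-x); cosh(x) ≥ 1 is never zero, so this holds for every real x.
So the two sides agree for every real x for which both sides are defined.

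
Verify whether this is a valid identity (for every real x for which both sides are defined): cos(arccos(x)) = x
Claim: cos(arccos(x)) = x.
Reasoning: For -1 ≤ x ≤ 1 (where arccos is defined), arccos(x) is by definition an angle whose cosine equals x. Taking the cosine of that angle returns x. (Note the other order, arccos(cos x) = x, is NOT an identity.)
So the two sides agree for every real x for which both sides are defined.

Conclusion: Yes, this is an identity.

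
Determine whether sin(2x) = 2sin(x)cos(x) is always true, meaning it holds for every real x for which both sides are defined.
Claim: sin(2x) = 2sin(x)cos(x).
Reasoning: Put y = x in the addition formula sin(x+y) = sin(x)cos(y) + cos(x)sin(y): sin(2x) = sin(x)cos(x) + cos(x)sin(x) = 2sin(x)cos(x).
So the two sides agree for every real x for which both sides are defined.

Conclusion: Yes, this is an identity.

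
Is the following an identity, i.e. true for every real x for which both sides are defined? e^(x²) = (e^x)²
No, this is NOT an identity.

Claim: e^(x²) = (e^x)².
Test a specific point where both sides are defined: x = 1.
LHS = e^(x²) ≈ 2.7183
RHS = (e^x)² ≈ 7.3891
Since 2.7183 ≠ 7.3891, the equation fails at this point, so it cannot hold for every real x for which both sides are defined.
(e^x)² = e^(2x), and 2x ≠ x² in general.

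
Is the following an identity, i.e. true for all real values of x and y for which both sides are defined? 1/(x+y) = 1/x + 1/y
Claim: 1/(x+y) = 1/x + 1/y.
Test a specific point where both sides are defined: x = 3, y = -2.
LHS = 1/(x+y) ≈ 1.0000
RHS = 1/x + 1/y ≈ -0.1667
Since 1.0000 ≠ -0.1667, the equation fails at this point, so it cannot hold for all real values of x and y for which both sides are defined.
1/x + 1/y = (x+y)/(xy), which is not 1/(x+y).

Conclusion: No, this is NOT an identity.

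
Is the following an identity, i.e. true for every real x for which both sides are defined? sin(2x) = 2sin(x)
No, this is NOT an identity.

Claim: sin(2x) = 2sin(x).
Test a specific point where both sides are defined: x = π/6.
LHS = sin(2x) ≈ 0.8660
RHS = 2sin(x) ≈ 1.0000
Since 0.8660 ≠ 1.0000, the equation fails at this point, so it cannot hold for every real x for which both sides are defined.
The correct double-angle formula is sin(2x) = 2sin(x)cos(x).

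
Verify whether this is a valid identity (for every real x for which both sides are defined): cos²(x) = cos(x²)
No, this is NOT an identity.

Claim: cos²(x) = cos(x²).
Test a specific point where both sides are defined: x = π/6.
LHS = cos²(x) ≈ 0.7500
RHS = cos(x²) ≈ 0.9627
Since 0.7500 ≠ 0.9627, the equation fails at this point, so it cannot hold for every real x for which both sides are defined.
cos²(x) means (cos x)², squaring the output; cos(x²) squares the input. These are different functions.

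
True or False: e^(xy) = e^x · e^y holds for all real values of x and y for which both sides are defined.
Claim: e^(xy) = e^x · e^y.
Test a specific point where both sides are defined: x = 3/2, y = -2.
LHS = e^(xy) ≈ 0.0498
RHS = e^x · e^y ≈ 0.6065
Since 0.0498 ≠ 0.6065, the equation fails at this point, so it cannot hold for all real values of x and y for which both sides are defined.
e^x · e^y = e^(x+y), not e^(xy).

Conclusion: False.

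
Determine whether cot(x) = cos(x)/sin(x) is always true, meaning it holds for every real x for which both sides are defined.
Yes, this is an identity.

Claim: cot(x) = cos(x)/sin(x).
Reasoning: cot(x) is defined as 1/tan(x) = 1/(sin(x)/cos(x)) = cos(x)/sin(x), wherever sin(x) ≠ 0.
So the two sides agree for every real x for which both sides are defined.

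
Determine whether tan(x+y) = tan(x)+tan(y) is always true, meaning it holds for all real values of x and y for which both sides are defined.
No, this is NOT an identity.

Claim: tan(x+y) = tan(x)+tan(y).
Test a specific point where both sides are defined: x = -π/6, y = π/3.
LHS = tan(x+y) ≈ 0.5774
RHS = tan(x)+tan(y) ≈ 1.1547
Since 0.5774 ≠ 1.1547, the equation fails at this point, so it cannot hold for all real values of x and y for which both sides are defined.
The correct formula is tan(x+y) = (tan(x) + tan(y))/(1 - tan(x)tan(y)).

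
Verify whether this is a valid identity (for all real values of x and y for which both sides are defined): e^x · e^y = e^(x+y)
Claim: e^x · e^y = e^(x+y).
Reasoning: This is the law of exponents for a common base: multiplying powers adds exponents. E.g. from the series, (Σ x^j/j!)(Σ y^k/k!) = Σ_m (Σ_{j+k=m} x^j y^k/(j!k!)) = Σ_m (x+y)^m/m! by the binomial theorem.
So the two sides agree for all real values of x and y for which both sides are defined.

Conclusion: Yes, this is an identity.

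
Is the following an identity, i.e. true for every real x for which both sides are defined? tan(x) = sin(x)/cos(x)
Yes, this is an identity.

Claim: tan(x) = sin(x)/cos(x).
Reasoning: For an angle x whose terminal point on the unit circle is (cos x, sin x), tan(x) is defined as the ratio (second coordinate)/(first coordinate) = sin(x)/cos(x), wherever cos(x) ≠ 0.
So the two sides agree for every real x for which both sides are defined.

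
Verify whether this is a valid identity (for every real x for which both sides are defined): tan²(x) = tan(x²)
No, this is NOT an identity.

Claim: tan²(x) = tan(x²).
Test a specific point where both sides are defined: x = π/4.
LHS = tan²(x) ≈ 1.0000
RHS = tan(x²) ≈ 0.7092
Since 1.0000 ≠ 0.7092, the equation fails at this point, so it cannot hold for every real x for which both sides are defined.
tan²(x) means (tan x)², squaring the output; tan(x²) squares the input. These are different functions.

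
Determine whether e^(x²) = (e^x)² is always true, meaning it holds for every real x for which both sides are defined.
No, this is NOT an identity.

Claim: e^(x²) = (e^x)².
Test a specific point where both sides are defined: x = 3.
LHS = e^(x²) ≈ 8103.0839
RHS = (e^x)² ≈ 403.4288
Since 8103.0839 ≠ 403.4288, the equation fails at this point, so it cannot hold for every real x for which both sides are defined.
(e^x)² = e^(2x), and 2x ≠ x² in general.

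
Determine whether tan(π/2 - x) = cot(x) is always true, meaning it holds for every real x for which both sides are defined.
Claim: tan(π/2 - x) = cot(x).
Reasoning: tan(π/2 - x) = sin(π/2 - x)/cos(π/2 - x) = cos(x)/sin(x) = cot(x), using the cofunction identities sin(π/2 - x) = cos(x) and cos(π/2 - x) = sin(x).
So the two sides agree for every real x for which both sides are defined.

Conclusion: Yes, this is an identity.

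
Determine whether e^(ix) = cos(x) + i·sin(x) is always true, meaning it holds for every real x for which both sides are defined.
Yes, this is an identity.

Claim: e^(ix) = cos(x) + i·sin(x).
Reasoning: Euler's formula. Expand e^(ix) = Σ (ix)^k / k!. Since i² = -1, the even-k terms are Σ (-1)^m x^(2m)/(2m)! = cos(x) and the odd-k terms are i · Σ (-1)^m x^(2m+1)/(2m+1)! = i·sin(x).
So the two sides agree for every real x for which both sides are defined.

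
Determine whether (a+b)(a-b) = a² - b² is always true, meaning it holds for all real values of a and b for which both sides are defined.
Claim: (a+b)(a-b) = a² - b².
Reasoning: Expand: (a+b)(a-b) = a² - ab + ba - b² = a² - b² (the cross terms cancel).
So the two sides agree for all real values of a and b for which both sides are defined.

Conclusion: Yes, this is an identity.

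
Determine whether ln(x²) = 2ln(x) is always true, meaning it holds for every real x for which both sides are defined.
Claim: ln(x²) = 2ln(x).
Reasoning: The right side requires x > 0. For x > 0, x² = (e^(ln x))² = e^(2ln x), so ln(x²) = 2ln(x). (For x < 0 the right side is undefined, so those values are outside the claim.)
So the two sides agree for every real x for which both sides are defined.

Conclusion: Yes, this is an identity.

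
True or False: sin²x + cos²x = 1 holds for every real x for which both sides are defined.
Claim: sin²x + cos²x = 1.
Reasoning: The point (cos x, sin x) lies on the unit circle X² + Y² = 1, so cos²x + sin²x = 1 for every real x.
So the two sides agree for every real x for which both sides are defined.

Conclusion: True.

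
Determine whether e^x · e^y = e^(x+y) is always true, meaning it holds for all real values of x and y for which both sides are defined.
Claim: e^x · e^y = e^(x+y).
Reasoning: This is the law of exponents for a common base: multiplying powers adds exponents. E.g. from the series, (Σ x^j/j!)(Σ y^k/k!) = Σ_m (Σ_{j+k=m} x^j y^k/(j!k!)) = Σ_m (x+y)^m/m! by the binomial theorem.
So the two sides agree for all real values of x and y for which both sides are defined.

Conclusion: Yes, this is an identity.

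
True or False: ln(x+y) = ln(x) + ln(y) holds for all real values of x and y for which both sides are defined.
Claim: ln(x+y) = ln(x) + ln(y).
Test a specific point where both sides are defined: x = 5, y = 4.
LHS = ln(x+y) ≈ 2.1972
RHS = ln(x) + ln(y) ≈ 2.9957
Since 2.1972 ≠ 2.9957, the equation fails at this point, so it cannot hold for all real values of x and y for which both sides are defined.
ln(x) + ln(y) = ln(xy), not ln(x+y).

Conclusion: False.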